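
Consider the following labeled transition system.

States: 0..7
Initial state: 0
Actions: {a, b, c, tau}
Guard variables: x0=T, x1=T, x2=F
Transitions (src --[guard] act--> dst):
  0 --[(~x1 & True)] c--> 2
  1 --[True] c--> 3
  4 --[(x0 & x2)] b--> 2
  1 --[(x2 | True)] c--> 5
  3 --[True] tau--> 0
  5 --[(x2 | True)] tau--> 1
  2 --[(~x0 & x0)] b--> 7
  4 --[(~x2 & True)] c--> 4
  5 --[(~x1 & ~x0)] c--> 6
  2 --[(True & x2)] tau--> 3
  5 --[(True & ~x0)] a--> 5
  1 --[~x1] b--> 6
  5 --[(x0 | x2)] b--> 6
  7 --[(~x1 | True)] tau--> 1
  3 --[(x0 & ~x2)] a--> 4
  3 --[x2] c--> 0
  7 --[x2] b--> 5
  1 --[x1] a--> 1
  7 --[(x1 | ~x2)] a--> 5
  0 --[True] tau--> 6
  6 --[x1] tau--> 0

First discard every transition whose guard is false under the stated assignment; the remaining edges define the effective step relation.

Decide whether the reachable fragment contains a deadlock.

Answer: DEADLOCK-FREE

Working:
Reachable = {0,6}
  0: tau→6  [1 out]
  6: tau→0  [1 out]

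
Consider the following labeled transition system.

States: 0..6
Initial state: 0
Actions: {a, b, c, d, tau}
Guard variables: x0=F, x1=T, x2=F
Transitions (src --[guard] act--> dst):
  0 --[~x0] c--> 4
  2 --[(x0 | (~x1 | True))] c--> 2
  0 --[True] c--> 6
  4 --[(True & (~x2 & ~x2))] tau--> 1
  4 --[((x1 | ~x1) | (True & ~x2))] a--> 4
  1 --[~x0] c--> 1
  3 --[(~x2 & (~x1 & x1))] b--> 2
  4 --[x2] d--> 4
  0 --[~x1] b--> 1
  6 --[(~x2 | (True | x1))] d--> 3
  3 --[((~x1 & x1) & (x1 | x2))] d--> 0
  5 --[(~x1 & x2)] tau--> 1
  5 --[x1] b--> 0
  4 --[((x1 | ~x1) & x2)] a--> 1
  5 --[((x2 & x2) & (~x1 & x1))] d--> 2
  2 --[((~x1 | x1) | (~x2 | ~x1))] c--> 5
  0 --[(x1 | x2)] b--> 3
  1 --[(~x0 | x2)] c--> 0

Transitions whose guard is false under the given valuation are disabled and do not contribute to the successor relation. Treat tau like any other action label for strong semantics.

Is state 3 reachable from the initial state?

Answer: REACHABLE

Trace:
After dropping false guards: 11 live edges.
L0 = {0}
L1 = {3,4,6}  now seen {0,3,4,6}
L2 = {1}  now seen {0,1,3,4,6}
Reach set: {0,1,3,4,6}
Path to 3: b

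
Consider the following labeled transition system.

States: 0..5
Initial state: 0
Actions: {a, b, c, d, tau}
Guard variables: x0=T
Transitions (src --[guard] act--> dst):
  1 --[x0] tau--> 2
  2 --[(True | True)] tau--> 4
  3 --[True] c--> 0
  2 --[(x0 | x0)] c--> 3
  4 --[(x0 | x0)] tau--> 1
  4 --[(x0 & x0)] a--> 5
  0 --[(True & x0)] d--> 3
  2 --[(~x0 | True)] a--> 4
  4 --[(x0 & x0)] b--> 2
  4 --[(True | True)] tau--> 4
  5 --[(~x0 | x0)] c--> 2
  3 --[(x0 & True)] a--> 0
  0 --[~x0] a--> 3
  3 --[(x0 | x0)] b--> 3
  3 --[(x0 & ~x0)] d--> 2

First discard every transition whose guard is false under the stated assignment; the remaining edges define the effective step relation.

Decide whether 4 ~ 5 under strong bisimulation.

Compute ~ classes (split until stable):
  P[0] = {{0,1,2,3,4,5}}
  P[1] = {{0},{1},{2},{3},{4},{5}}
6 equivalence class(es) (converged in 2)
4∈{4}, 5∈{5}

Answer: NOT BISIMILAR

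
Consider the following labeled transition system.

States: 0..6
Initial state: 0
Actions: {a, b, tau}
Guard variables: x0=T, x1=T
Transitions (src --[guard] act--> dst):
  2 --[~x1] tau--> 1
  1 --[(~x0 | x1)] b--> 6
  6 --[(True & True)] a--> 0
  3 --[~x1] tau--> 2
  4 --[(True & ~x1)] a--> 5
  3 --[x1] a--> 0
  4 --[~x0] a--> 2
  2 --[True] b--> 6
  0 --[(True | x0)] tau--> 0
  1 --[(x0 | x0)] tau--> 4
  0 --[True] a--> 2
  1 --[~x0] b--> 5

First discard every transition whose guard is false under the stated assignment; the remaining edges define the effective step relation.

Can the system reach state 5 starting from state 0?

Answer: UNREACHABLE

Trace:
Guard filter leaves 7 enabled edge(s).
depth 0: {0}
depth 1: {2}  now seen {0,2}
depth 2: {6}  now seen {0,2,6}
Reachable = {0,2,6}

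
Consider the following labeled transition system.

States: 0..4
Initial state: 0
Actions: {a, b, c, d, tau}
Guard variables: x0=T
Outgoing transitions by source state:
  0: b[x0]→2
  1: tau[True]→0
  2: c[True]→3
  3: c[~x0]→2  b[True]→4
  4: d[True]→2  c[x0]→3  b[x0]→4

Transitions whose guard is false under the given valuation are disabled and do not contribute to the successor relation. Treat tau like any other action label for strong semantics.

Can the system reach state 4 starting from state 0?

Guard filter leaves 7 enabled edge(s).
Layer 0: {0}
Layer 1: {2}  now seen {0,2}
Layer 2: {3}  now seen {0,2,3}
Layer 3: {4}  now seen {0,2,3,4}
Reach set: {0,2,3,4}
trace reaching 4: b·c·b

Answer: REACHABLE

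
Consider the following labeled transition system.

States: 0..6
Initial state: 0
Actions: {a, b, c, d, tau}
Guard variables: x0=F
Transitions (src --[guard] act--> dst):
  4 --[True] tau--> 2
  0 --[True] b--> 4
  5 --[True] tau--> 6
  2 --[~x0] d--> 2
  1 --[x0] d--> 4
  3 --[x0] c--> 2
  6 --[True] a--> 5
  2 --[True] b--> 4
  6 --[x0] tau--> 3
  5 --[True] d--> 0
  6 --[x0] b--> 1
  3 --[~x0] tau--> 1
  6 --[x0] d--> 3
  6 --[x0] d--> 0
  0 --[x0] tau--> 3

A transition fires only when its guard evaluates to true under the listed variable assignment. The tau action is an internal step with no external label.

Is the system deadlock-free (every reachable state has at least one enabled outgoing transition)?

Answer: DEADLOCK-FREE

Trace:
Reach set: {0,2,4}
  0: b→4  [1 exit(s)]
  2: b→4  d→2  [2 exit(s)]
  4: tau→2  [1 exit(s)]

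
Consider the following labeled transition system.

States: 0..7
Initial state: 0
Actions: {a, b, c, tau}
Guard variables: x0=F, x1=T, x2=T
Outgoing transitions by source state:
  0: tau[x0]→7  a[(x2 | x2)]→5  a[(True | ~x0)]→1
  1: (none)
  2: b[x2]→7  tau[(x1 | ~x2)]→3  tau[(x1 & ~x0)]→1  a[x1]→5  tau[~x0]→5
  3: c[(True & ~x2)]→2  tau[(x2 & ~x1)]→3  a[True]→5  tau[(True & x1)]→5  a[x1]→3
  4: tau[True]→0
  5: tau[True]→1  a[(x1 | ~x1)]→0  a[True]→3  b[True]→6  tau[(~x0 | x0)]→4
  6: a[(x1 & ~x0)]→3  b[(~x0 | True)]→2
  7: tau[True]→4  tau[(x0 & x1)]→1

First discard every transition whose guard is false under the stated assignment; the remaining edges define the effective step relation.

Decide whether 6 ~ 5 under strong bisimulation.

Compute ~ classes (split until stable):
  π0 = {{0,1,2,3,4,5,6,7}}
  π1 = {{0},{1},{2,5},{3},{4,7},{6}}
  π2 = {{0},{1},{2},{3},{4},{5},{6},{7}}
8 equivalence class(es) (converged in 3)
class of 6: {6}; class of 5: {5}

Answer: NOT BISIMILAR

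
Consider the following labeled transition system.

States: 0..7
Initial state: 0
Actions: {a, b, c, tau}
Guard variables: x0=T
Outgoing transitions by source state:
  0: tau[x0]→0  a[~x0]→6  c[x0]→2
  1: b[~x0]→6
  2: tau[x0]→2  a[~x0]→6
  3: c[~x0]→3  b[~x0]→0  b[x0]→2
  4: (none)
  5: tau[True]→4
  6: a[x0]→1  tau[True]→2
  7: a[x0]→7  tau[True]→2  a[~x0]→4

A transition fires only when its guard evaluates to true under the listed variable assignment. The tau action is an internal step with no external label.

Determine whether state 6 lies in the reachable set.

Answer: UNREACHABLE

Trace:
Guard filter leaves 9 enabled edge(s).
Layer 0: {0}
Layer 1: {2}  now seen {0,2}
R = {0,2}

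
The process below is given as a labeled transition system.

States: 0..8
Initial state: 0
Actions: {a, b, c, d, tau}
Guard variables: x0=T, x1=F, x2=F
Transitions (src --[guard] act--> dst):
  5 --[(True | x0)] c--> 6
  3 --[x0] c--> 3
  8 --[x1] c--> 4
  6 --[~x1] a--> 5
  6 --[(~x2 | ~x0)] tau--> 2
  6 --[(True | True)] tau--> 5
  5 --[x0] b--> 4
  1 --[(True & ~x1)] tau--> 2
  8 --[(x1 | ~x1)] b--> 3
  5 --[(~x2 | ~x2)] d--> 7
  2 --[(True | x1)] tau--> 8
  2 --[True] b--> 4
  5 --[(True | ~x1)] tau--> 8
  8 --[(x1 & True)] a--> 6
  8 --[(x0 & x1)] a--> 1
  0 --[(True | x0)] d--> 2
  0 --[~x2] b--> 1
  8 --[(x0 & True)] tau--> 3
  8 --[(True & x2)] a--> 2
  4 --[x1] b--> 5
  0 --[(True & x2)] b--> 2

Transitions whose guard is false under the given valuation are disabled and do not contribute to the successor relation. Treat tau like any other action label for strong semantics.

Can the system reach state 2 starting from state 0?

15 transition(s) survive guard evaluation.
Layer 0: {0}
Layer 1: {1,2}  now seen {0,1,2}
Layer 2: {4,8}  now seen {0,1,2,4,8}
Layer 3: {3}  now seen {0,1,2,3,4,8}
Reach set: {0,1,2,3,4,8}
witness 2: d

Answer: REACHABLE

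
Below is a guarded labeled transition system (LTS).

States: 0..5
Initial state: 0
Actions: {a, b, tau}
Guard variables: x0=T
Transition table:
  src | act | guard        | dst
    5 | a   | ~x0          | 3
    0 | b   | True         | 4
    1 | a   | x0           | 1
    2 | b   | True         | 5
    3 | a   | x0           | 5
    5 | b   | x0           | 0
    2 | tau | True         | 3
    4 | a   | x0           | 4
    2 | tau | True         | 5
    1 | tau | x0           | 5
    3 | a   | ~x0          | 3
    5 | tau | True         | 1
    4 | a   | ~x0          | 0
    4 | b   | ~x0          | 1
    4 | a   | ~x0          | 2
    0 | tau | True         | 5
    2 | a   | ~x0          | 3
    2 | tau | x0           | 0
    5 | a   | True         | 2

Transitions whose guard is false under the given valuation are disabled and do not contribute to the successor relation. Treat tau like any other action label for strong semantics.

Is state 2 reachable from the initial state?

Answer: REACHABLE

Analysis:
Guard filter leaves 13 enabled edge(s).
L0 = {0}
L1 = {4,5}  total {0,4,5}
L2 = {1,2}  total {0,1,2,4,5}
L3 = {3}  total {0,1,2,3,4,5}
Reachable = {0,1,2,3,4,5}
witness 2: tau·a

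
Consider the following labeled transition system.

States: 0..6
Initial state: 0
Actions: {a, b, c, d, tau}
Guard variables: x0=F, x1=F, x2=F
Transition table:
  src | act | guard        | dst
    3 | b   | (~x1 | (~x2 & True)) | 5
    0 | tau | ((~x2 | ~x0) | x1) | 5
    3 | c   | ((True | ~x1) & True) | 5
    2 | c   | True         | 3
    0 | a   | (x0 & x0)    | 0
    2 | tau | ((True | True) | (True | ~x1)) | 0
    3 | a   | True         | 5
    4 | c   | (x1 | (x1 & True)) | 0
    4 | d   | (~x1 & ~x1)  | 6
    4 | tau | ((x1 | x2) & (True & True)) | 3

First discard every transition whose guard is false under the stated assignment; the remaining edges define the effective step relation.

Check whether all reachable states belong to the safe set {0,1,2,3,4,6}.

Answer: INVARIANT VIOLATED at state 5

Trace:
Inv-set: {0,1,2,3,4,6}
R = {0,5}
  0: ok
  5: outside
witness against invariant: tau → 5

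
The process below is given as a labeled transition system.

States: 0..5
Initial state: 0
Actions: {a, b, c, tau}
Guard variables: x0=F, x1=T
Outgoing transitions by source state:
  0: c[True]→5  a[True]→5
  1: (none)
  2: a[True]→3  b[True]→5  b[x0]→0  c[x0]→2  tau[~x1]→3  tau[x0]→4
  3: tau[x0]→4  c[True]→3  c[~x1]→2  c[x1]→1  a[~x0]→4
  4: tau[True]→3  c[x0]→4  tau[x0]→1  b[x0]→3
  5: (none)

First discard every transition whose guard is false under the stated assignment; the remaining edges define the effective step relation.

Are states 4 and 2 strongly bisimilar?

Refine partition for ~:
  π0 = {{0,1,2,3,4,5}}
  π1 = {{0,3},{1,5},{2},{4}}
  π2 = {{0},{1,5},{2},{3},{4}}
stable after 3 split(s): 5 block(s)
[4]={4}  [2]={2}

Answer: NOT BISIMILAR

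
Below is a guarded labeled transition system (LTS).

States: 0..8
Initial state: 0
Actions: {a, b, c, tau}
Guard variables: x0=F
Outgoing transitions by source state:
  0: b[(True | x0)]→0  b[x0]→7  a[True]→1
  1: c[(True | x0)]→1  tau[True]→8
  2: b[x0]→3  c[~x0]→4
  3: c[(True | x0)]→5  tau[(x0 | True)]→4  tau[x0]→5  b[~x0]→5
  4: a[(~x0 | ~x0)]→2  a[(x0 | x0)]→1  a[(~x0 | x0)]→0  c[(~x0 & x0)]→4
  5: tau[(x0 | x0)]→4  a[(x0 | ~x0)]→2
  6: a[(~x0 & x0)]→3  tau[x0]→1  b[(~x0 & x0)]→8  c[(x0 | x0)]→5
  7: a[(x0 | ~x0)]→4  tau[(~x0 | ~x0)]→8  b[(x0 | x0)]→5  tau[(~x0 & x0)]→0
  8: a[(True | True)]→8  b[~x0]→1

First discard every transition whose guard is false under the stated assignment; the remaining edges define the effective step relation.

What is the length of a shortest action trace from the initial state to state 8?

Breadth-first toward 8:
  Layer 0: {0}
  Layer 1: {1}
  Layer 2: {8}
8 enters at depth 2; path a·tau

Answer: 2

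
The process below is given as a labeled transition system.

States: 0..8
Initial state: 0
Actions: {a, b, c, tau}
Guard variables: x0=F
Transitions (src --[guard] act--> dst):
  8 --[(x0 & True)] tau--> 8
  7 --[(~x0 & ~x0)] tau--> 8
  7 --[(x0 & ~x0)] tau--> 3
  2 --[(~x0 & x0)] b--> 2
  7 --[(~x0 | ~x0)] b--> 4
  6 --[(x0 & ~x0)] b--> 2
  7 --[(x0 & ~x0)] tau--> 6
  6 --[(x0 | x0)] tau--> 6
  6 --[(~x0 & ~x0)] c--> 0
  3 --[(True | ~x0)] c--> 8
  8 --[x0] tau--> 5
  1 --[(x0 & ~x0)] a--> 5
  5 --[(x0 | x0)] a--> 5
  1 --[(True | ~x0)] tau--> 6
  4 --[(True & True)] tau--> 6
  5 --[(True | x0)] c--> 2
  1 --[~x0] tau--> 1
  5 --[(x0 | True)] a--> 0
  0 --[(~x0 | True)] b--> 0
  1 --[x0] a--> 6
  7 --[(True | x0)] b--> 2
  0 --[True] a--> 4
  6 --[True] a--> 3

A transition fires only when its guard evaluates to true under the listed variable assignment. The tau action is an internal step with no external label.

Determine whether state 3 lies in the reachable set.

Guard filter leaves 13 enabled edge(s).
depth 0: {0}
depth 1: {4}  now seen {0,4}
depth 2: {6}  now seen {0,4,6}
depth 3: {3}  now seen {0,3,4,6}
depth 4: {8}  now seen {0,3,4,6,8}
Reachable = {0,3,4,6,8}
witness 3: a·tau·a

Answer: REACHABLE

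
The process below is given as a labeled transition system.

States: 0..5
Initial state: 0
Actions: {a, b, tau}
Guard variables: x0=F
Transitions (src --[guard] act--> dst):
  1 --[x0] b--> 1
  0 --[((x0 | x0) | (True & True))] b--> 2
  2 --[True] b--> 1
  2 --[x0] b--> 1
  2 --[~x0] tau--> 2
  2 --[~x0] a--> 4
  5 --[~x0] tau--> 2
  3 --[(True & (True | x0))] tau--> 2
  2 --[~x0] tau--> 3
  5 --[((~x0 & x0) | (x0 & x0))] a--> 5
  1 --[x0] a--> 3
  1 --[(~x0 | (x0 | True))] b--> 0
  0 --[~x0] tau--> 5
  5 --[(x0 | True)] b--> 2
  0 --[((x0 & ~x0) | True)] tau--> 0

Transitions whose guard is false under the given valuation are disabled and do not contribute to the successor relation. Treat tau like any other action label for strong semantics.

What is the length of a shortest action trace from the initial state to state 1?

Answer: 2

Trace:
Breadth-first toward 1:
  Layer 0: {0}
  Layer 1: {2,5}
  Layer 2: {1,3,4}
first hit 1 at d=2 via b·b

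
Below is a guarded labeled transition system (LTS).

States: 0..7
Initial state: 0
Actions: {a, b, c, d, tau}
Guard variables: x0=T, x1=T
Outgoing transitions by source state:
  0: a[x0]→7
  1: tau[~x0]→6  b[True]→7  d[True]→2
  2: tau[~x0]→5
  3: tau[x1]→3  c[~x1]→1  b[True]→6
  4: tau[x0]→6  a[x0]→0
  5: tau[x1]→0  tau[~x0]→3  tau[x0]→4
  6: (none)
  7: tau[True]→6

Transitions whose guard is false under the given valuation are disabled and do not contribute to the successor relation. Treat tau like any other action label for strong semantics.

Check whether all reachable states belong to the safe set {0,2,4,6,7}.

Answer: INVARIANT HOLDS

Trace:
Safe = {0,2,4,6,7}
Reachable = {0,6,7}
  0: ok
  6: ok
  7: ok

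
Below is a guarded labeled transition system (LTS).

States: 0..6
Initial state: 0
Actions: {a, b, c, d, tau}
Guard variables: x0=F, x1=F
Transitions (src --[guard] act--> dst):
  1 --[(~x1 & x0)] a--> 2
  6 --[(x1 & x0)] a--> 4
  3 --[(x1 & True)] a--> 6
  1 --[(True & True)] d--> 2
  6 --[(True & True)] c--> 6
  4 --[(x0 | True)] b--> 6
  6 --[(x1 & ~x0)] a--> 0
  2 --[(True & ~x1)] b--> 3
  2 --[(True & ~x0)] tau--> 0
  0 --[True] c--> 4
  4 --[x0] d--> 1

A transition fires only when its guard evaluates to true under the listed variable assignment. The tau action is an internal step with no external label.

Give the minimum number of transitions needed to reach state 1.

BFS to 1:
  depth 0: {0}
  depth 1: {4}
  depth 2: {6}
1 never appears.

Answer: UNREACHABLE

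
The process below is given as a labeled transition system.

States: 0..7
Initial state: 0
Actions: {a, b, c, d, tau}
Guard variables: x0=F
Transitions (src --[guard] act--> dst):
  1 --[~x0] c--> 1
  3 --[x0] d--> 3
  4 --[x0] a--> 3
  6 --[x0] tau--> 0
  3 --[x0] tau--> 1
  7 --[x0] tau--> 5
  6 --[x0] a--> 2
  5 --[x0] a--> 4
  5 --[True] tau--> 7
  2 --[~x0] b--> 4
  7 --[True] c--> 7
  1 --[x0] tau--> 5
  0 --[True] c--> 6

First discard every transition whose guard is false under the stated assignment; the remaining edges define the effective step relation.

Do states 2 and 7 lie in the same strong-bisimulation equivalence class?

Answer: NOT BISIMILAR

Analysis:
Refine partition for ~:
  round 0: {{0,1,2,3,4,5,6,7}}
  round 1: {{0,1,7},{2},{3,4,6},{5}}
  round 2: {{0},{1,7},{2},{3,4,6},{5}}
Fixed point at round 3; 5 class(es).
2∈{2}, 7∈{1,7}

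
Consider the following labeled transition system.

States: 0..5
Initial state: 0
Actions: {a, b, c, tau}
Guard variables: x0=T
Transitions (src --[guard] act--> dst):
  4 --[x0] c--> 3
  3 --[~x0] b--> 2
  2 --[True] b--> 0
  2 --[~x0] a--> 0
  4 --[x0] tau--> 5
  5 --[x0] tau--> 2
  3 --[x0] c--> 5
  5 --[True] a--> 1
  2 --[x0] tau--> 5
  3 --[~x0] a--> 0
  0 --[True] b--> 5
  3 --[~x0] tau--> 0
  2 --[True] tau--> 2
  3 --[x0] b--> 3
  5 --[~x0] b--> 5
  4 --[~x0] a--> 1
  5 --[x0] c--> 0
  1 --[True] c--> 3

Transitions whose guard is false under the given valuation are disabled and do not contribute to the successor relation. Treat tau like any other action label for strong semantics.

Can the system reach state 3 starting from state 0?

Answer: REACHABLE

Working:
12 transition(s) survive guard evaluation.
L0 = {0}
L1 = {5}  now seen {0,5}
L2 = {1,2}  now seen {0,1,2,5}
L3 = {3}  now seen {0,1,2,3,5}
R = {0,1,2,3,5}
witness 3: b·a·c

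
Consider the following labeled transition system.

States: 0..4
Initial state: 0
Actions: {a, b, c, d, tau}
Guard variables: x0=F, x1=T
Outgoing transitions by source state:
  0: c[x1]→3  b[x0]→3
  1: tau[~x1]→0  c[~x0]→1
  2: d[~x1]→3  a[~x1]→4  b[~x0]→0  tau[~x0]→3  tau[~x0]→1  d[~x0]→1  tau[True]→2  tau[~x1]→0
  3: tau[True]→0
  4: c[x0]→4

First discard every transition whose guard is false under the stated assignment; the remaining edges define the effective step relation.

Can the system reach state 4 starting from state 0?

Answer: UNREACHABLE

Analysis:
Guard filter leaves 8 enabled edge(s).
depth 0: {0}
depth 1: {3}  total {0,3}
Reach set: {0,3}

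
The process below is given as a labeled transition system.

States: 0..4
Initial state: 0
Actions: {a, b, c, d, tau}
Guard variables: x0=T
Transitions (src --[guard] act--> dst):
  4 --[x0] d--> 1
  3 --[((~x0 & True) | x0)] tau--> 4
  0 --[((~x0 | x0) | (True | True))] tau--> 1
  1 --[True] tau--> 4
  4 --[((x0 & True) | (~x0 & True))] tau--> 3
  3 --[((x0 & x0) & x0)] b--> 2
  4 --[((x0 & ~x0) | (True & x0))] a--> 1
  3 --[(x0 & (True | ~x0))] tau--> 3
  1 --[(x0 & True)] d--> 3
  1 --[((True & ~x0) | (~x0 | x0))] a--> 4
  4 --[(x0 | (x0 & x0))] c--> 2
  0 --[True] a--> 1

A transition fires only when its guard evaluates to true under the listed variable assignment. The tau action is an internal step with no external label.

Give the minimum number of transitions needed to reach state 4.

Answer: 2

Analysis:
Layered search for 4:
  depth 0: {0}
  depth 1: {1}
  depth 2: {3,4}
first hit 4 at d=2 via a·a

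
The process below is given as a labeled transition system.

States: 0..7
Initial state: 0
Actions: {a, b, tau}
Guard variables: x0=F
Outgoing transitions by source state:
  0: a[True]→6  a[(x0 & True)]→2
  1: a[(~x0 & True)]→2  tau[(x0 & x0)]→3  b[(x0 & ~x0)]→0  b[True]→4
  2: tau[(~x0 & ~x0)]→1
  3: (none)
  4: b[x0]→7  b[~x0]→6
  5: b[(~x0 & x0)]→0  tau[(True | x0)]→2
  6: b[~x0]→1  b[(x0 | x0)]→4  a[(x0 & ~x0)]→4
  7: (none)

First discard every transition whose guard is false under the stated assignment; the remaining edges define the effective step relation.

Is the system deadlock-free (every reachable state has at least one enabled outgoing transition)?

Answer: DEADLOCK-FREE

Working:
Reach set: {0,1,2,4,6}
  0: a→6  [1 out]
  1: a→2  b→4  [2 out]
  2: tau→1  [1 out]
  4: b→6  [1 out]
  6: b→1  [1 out]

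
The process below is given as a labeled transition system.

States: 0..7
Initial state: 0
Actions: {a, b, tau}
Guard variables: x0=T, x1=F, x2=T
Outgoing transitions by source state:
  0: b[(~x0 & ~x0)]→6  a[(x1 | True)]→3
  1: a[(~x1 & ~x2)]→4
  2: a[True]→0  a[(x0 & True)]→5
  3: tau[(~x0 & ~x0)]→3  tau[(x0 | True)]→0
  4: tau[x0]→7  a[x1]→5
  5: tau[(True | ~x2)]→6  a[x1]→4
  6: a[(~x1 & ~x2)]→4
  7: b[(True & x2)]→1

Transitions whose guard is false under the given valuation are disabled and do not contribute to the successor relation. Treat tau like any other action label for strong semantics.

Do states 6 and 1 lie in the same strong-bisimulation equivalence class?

Refine partition for ~:
  round 0: {{0,1,2,3,4,5,6,7}}
  round 1: {{0,2},{1,6},{3,4,5},{7}}
  round 2: {{0},{1,6},{2},{3},{4},{5},{7}}
Fixed point at round 3; 7 class(es).
[6]={1,6}  [1]={1,6}

Answer: BISIMILAR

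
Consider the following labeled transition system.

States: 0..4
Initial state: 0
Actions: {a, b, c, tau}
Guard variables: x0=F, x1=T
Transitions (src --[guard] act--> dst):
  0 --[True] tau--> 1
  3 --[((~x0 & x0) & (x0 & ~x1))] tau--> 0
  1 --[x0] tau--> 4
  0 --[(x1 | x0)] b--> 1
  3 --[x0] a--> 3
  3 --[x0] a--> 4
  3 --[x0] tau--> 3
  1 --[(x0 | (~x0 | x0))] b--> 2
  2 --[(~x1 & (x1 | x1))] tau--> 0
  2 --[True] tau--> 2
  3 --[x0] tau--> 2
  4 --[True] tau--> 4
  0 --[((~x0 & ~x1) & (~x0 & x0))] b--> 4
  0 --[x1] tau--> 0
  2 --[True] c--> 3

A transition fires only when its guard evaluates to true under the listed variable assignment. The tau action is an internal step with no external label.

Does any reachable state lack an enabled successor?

Reach set: {0,1,2,3}
  0: b→1  tau→0  tau→1  [3 exit(s)]
  1: b→2  [1 exit(s)]
  2: c→3  tau→2  [2 exit(s)]
  3: ∅  [deadlock]
Path to 3: tau·b·c

Answer: DEADLOCK at state 3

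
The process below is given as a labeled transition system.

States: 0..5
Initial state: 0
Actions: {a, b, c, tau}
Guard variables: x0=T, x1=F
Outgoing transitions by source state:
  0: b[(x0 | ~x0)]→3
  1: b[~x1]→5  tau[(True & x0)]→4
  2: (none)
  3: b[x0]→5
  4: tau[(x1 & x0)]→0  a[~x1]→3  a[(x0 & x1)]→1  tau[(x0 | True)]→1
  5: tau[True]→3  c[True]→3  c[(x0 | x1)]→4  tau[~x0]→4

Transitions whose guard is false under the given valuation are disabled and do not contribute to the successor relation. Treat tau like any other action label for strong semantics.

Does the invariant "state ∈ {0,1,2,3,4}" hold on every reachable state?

Answer: INVARIANT VIOLATED at state 5

Analysis:
Safe = {0,1,2,3,4}
Reachable = {0,1,3,4,5}
  0: safe
  1: safe
  3: safe
  4: safe
  5: VIOLATES
witness against invariant: b·b → 5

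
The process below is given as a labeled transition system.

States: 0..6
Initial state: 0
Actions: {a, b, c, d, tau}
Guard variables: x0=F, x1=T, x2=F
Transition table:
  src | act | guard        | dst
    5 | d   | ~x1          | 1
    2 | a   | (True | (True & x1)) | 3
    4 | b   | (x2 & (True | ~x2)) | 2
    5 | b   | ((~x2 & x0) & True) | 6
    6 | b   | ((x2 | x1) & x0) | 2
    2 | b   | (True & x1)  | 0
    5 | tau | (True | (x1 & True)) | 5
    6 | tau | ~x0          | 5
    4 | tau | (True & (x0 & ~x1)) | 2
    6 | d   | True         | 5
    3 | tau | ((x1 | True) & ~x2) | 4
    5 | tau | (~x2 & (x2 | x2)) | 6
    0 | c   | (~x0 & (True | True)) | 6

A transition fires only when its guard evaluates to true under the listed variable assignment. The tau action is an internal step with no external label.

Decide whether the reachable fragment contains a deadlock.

Answer: DEADLOCK-FREE

Analysis:
Reach set: {0,5,6}
  0: c→6  [1 exit(s)]
  5: tau→5  [1 exit(s)]
  6: d→5  tau→5  [2 exit(s)]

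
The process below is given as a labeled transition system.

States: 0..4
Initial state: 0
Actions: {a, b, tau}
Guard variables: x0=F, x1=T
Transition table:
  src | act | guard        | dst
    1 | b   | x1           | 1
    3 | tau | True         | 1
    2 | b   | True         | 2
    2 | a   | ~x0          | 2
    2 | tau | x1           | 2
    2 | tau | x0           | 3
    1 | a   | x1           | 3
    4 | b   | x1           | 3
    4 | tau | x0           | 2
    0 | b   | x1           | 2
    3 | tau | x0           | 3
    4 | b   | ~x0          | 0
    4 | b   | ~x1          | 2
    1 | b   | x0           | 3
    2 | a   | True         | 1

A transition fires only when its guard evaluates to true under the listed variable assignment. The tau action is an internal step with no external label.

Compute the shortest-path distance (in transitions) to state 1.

BFS to 1:
  Layer 0: {0}
  Layer 1: {2}
  Layer 2: {1}
first hit 1 at d=2 via b·a

Answer: 2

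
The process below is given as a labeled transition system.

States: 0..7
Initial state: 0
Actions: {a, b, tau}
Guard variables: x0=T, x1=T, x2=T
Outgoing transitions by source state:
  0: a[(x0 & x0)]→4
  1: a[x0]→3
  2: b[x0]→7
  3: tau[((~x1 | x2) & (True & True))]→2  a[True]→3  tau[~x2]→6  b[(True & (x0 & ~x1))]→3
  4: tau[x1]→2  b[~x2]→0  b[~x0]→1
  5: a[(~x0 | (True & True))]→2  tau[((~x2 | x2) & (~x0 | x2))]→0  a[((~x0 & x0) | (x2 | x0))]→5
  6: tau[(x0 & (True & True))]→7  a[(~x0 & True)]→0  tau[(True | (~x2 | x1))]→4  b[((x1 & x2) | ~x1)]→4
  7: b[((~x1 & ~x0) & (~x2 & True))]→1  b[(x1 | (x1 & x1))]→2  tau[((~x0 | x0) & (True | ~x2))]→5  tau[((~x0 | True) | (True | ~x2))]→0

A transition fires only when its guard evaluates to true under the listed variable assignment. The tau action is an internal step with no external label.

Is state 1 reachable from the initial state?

Answer: UNREACHABLE

Trace:
15 transition(s) survive guard evaluation.
L0 = {0}
L1 = {4}  now seen {0,4}
L2 = {2}  now seen {0,2,4}
L3 = {7}  now seen {0,2,4,7}
L4 = {5}  now seen {0,2,4,5,7}
Reach set: {0,2,4,5,7}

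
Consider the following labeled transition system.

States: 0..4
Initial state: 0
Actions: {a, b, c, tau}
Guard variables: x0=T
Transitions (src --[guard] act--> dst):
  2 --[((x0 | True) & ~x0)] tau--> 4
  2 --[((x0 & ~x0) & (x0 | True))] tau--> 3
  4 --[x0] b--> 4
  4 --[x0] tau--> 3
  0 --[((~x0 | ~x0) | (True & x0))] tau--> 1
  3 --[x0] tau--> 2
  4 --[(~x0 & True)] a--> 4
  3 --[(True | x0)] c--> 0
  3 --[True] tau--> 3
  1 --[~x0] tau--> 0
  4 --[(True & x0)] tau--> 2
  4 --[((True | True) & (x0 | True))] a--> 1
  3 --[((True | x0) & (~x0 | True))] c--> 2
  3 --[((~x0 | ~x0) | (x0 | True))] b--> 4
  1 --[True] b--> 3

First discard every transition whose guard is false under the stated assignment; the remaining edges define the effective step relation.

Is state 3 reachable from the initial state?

11 transition(s) survive guard evaluation.
Layer 0: {0}
Layer 1: {1}  cumulative {0,1}
Layer 2: {3}  cumulative {0,1,3}
Layer 3: {2,4}  cumulative {0,1,2,3,4}
Reach set: {0,1,2,3,4}
Path to 3: tau·b

Answer: REACHABLE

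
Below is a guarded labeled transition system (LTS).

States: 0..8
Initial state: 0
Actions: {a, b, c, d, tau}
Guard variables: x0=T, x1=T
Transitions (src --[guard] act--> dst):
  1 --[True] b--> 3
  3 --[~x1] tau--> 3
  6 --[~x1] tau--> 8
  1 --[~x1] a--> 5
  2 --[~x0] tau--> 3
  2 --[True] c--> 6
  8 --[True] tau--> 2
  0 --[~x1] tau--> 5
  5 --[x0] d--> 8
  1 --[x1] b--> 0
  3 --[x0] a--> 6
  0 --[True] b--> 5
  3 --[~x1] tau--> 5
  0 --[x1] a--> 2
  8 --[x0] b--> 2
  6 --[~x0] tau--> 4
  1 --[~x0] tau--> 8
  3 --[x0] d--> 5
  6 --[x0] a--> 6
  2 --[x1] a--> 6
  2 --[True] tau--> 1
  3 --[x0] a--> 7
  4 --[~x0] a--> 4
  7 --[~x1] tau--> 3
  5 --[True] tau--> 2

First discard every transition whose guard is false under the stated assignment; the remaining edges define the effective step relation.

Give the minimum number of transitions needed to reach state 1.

Breadth-first toward 1:
  L0 = {0}
  L1 = {2,5}
  L2 = {1,6,8}
1 enters at depth 2; path a·tau

Answer: 2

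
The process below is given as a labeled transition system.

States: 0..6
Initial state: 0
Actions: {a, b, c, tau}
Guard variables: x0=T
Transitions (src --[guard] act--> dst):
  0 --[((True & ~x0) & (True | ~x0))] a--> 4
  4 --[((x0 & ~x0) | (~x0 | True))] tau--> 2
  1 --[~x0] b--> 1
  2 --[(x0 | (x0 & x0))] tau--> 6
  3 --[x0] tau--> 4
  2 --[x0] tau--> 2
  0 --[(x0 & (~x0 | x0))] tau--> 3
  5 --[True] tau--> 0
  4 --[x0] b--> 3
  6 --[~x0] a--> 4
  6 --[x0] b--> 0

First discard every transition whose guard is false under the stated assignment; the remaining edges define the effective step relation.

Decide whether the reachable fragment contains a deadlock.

Answer: DEADLOCK-FREE

Analysis:
R = {0,2,3,4,6}
  0: tau→3  [1 exit(s)]
  2: tau→2  tau→6  [2 exit(s)]
  3: tau→4  [1 exit(s)]
  4: b→3  tau→2  [2 exit(s)]
  6: b→0  [1 exit(s)]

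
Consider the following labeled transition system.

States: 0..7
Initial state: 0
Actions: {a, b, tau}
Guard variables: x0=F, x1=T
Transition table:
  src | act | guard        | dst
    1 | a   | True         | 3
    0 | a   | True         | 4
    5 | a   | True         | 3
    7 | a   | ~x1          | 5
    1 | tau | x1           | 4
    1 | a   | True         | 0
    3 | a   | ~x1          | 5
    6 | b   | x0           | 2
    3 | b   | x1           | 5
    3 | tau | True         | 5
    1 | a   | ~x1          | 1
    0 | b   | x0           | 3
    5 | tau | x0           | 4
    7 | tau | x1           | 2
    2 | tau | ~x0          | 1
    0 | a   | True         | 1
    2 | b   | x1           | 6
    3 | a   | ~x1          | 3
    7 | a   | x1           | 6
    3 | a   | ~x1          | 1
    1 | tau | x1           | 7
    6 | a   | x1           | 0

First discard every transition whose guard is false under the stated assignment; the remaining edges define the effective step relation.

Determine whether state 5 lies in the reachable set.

After dropping false guards: 14 live edges.
L0 = {0}
L1 = {1,4}  now seen {0,1,4}
L2 = {3,7}  now seen {0,1,3,4,7}
L3 = {2,5,6}  now seen {0,1,2,3,4,5,6,7}
R = {0,1,2,3,4,5,6,7}
Path to 5: a·a·b

Answer: REACHABLE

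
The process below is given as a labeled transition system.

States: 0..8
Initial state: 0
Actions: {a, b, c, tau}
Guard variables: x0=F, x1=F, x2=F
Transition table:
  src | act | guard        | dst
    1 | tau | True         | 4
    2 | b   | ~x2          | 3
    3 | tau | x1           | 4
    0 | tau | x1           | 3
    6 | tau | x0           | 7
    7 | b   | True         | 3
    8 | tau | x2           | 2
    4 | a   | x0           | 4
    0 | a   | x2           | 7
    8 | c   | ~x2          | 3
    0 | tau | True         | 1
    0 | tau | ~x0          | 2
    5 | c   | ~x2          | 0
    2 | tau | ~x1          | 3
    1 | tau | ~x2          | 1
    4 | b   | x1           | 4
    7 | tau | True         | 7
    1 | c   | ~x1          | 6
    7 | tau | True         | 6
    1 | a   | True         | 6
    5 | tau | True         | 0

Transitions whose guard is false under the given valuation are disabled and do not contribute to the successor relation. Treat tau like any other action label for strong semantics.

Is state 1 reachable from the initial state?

Answer: REACHABLE

Trace:
14 transition(s) survive guard evaluation.
L0 = {0}
L1 = {1,2}  total {0,1,2}
L2 = {3,4,6}  total {0,1,2,3,4,6}
Reach set: {0,1,2,3,4,6}
Path to 1: tau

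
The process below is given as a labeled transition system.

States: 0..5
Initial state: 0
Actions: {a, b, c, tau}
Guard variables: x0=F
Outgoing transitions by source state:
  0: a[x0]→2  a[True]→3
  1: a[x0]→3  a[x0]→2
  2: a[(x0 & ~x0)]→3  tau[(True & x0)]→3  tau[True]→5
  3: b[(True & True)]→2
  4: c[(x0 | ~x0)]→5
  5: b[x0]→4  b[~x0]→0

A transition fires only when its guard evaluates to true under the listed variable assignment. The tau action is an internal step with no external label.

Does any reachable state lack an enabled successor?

Answer: DEADLOCK-FREE

Trace:
Reach set: {0,2,3,5}
  0: a→3  [deg 1]
  2: tau→5  [deg 1]
  3: b→2  [deg 1]
  5: b→0  [deg 1]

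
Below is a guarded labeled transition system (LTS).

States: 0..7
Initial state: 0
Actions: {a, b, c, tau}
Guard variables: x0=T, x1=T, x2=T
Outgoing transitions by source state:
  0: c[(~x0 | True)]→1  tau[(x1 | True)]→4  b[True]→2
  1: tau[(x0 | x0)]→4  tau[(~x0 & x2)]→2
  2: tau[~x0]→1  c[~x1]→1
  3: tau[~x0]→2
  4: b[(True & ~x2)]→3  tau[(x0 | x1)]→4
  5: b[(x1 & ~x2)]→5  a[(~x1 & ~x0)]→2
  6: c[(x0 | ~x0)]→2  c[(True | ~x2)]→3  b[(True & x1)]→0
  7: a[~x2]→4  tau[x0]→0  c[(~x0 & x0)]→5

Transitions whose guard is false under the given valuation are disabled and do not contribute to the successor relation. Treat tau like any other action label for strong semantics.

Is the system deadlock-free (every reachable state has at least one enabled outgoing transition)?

R = {0,1,2,4}
  0: b→2  c→1  tau→4  [3 out]
  1: tau→4  [1 out]
  2: ∅  [no exit]
  4: tau→4  [1 out]
trace reaching 2: b

Answer: DEADLOCK at state 2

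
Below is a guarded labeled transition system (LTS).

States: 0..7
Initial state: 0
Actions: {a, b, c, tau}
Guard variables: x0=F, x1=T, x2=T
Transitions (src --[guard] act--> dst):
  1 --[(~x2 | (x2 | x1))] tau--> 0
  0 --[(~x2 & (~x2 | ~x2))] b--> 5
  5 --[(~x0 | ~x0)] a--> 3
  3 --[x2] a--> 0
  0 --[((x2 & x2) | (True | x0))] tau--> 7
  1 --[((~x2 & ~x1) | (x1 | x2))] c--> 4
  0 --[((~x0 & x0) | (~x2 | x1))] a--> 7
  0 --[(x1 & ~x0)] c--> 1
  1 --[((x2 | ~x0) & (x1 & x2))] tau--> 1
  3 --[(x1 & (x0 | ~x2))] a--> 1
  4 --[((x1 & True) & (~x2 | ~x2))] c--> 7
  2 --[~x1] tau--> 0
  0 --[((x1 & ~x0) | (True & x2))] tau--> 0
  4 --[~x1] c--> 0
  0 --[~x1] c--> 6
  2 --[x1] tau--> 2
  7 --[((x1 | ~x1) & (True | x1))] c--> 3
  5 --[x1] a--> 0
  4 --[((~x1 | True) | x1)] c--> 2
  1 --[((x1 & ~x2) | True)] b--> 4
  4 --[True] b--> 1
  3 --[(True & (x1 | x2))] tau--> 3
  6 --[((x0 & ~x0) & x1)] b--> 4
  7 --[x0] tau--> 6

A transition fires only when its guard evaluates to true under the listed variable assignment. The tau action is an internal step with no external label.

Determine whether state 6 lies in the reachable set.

Answer: UNREACHABLE

Working:
Guard filter leaves 16 enabled edge(s).
depth 0: {0}
depth 1: {1,7}  now seen {0,1,7}
depth 2: {3,4}  now seen {0,1,3,4,7}
depth 3: {2}  now seen {0,1,2,3,4,7}
Reachable = {0,1,2,3,4,7}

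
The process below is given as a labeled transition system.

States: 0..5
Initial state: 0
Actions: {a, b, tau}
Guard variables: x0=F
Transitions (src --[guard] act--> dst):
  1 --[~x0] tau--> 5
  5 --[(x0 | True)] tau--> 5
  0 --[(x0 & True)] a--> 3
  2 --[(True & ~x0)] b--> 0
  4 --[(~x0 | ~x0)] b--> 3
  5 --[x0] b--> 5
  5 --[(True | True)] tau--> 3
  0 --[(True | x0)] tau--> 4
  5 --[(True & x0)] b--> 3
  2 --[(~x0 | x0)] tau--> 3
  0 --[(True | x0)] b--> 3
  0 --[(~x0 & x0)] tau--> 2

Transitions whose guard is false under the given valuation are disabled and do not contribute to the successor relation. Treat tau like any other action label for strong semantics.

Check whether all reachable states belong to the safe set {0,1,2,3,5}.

Allowed set {0,1,2,3,5}
Reach set: {0,3,4}
  0: ✓
  3: ✓
  4: VIOLATES
reach 4 via tau — violates

Answer: INVARIANT VIOLATED at state 4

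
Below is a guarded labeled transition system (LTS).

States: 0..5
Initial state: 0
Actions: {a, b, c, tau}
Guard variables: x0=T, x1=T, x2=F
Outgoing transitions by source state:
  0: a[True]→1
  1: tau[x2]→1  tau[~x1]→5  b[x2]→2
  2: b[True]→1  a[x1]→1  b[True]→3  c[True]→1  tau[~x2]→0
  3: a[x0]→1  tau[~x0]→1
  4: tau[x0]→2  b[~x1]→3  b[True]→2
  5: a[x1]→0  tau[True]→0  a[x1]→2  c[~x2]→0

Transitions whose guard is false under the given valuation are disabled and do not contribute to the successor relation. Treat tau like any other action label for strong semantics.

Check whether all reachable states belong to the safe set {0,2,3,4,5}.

Answer: INVARIANT VIOLATED at state 1

Working:
Inv-set: {0,2,3,4,5}
Reach set: {0,1}
  0: safe
  1: ✗ unsafe
witness against invariant: a → 1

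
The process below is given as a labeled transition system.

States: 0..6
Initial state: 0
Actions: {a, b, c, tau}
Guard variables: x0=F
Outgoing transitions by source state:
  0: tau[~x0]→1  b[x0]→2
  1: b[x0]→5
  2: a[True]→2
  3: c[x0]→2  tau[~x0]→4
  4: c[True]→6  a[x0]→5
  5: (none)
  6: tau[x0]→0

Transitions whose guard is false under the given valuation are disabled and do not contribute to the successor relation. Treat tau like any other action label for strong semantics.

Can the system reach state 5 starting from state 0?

Answer: UNREACHABLE

Working:
4 transition(s) survive guard evaluation.
depth 0: {0}
depth 1: {1}  total {0,1}
R = {0,1}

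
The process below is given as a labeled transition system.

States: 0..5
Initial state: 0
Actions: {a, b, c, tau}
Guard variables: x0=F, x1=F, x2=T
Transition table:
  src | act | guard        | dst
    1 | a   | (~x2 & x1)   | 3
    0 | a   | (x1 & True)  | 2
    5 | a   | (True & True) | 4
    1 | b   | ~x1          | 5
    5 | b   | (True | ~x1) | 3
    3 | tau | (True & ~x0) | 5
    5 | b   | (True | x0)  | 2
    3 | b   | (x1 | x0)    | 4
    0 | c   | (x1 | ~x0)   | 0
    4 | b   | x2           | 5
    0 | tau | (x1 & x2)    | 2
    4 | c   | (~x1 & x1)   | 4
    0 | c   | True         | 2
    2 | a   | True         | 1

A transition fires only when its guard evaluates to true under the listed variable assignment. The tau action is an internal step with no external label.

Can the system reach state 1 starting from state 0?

Answer: REACHABLE

Trace:
Guard filter leaves 9 enabled edge(s).
depth 0: {0}
depth 1: {2}  cumulative {0,2}
depth 2: {1}  cumulative {0,1,2}
depth 3: {5}  cumulative {0,1,2,5}
depth 4: {3,4}  cumulative {0,1,2,3,4,5}
R = {0,1,2,3,4,5}
trace reaching 1: c·a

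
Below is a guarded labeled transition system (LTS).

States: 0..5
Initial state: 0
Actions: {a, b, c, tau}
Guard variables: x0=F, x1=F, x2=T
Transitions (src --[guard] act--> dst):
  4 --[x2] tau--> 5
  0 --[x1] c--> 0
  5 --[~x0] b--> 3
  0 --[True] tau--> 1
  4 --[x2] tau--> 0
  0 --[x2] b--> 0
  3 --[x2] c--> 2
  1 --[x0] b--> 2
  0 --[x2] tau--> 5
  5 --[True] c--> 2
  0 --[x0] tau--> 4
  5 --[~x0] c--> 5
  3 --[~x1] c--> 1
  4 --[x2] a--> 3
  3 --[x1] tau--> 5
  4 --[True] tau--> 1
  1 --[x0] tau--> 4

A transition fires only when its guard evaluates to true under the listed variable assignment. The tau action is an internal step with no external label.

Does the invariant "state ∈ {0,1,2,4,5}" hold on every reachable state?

Answer: INVARIANT VIOLATED at state 3

Working:
Safe = {0,1,2,4,5}
Reachable = {0,1,2,3,5}
  0: ok
  1: ok
  2: ok
  3: outside
  5: ok
witness against invariant: tau·b → 3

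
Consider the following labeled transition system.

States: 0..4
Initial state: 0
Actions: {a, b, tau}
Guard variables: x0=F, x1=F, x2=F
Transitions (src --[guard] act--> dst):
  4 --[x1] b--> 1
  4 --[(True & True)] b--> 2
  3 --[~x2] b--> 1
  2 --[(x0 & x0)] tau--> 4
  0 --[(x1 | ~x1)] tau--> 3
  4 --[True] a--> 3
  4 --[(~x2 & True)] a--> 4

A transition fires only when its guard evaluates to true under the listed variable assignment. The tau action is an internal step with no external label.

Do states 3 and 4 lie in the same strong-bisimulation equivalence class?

Answer: NOT BISIMILAR

Analysis:
Compute ~ classes (split until stable):
  π0 = {{0,1,2,3,4}}
  π1 = {{0},{1,2},{3},{4}}
stable after 2 split(s): 4 block(s)
class of 3: {3}; class of 4: {4}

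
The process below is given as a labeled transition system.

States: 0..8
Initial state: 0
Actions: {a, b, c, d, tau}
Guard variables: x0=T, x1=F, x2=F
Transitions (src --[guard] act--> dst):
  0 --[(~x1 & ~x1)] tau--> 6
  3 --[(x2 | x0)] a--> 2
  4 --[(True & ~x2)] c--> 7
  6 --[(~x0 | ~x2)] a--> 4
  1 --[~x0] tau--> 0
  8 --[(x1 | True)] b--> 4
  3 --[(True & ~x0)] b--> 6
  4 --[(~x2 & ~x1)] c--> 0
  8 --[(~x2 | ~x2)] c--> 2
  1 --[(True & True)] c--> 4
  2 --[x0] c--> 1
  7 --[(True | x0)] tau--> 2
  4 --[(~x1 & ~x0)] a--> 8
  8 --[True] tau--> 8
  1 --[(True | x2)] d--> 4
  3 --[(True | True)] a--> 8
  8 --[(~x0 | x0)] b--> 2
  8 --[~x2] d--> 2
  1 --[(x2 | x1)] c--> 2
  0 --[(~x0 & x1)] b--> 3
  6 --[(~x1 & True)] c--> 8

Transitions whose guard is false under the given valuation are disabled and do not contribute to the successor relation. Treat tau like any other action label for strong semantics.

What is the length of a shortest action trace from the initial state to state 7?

BFS to 7:
  L0 = {0}
  L1 = {6}
  L2 = {4,8}
  L3 = {2,7}
7 enters at depth 3; path tau·a·c

Answer: 3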